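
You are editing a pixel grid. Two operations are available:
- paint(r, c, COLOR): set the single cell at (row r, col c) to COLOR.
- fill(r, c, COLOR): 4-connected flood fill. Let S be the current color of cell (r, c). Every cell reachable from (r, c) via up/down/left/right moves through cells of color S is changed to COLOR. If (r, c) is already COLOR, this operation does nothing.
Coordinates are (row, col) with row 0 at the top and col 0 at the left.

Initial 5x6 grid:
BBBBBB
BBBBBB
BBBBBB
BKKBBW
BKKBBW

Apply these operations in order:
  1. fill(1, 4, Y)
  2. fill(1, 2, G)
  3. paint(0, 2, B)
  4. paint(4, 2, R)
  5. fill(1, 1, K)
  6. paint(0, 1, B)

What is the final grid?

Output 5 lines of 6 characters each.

After op 1 fill(1,4,Y) [24 cells changed]:
YYYYYY
YYYYYY
YYYYYY
YKKYYW
YKKYYW
After op 2 fill(1,2,G) [24 cells changed]:
GGGGGG
GGGGGG
GGGGGG
GKKGGW
GKKGGW
After op 3 paint(0,2,B):
GGBGGG
GGGGGG
GGGGGG
GKKGGW
GKKGGW
After op 4 paint(4,2,R):
GGBGGG
GGGGGG
GGGGGG
GKKGGW
GKRGGW
After op 5 fill(1,1,K) [23 cells changed]:
KKBKKK
KKKKKK
KKKKKK
KKKKKW
KKRKKW
After op 6 paint(0,1,B):
KBBKKK
KKKKKK
KKKKKK
KKKKKW
KKRKKW

Answer: KBBKKK
KKKKKK
KKKKKK
KKKKKW
KKRKKW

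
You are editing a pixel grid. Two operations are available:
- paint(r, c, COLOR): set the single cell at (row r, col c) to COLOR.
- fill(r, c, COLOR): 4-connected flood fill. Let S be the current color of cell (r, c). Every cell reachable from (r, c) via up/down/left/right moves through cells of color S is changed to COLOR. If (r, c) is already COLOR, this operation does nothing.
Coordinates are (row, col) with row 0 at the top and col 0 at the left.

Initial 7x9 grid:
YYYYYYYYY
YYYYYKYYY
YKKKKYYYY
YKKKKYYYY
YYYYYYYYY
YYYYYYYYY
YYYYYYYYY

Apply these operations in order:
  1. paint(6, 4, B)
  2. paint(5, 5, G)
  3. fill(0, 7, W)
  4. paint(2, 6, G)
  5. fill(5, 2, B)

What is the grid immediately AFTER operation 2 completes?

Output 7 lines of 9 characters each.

After op 1 paint(6,4,B):
YYYYYYYYY
YYYYYKYYY
YKKKKYYYY
YKKKKYYYY
YYYYYYYYY
YYYYYYYYY
YYYYBYYYY
After op 2 paint(5,5,G):
YYYYYYYYY
YYYYYKYYY
YKKKKYYYY
YKKKKYYYY
YYYYYYYYY
YYYYYGYYY
YYYYBYYYY

Answer: YYYYYYYYY
YYYYYKYYY
YKKKKYYYY
YKKKKYYYY
YYYYYYYYY
YYYYYGYYY
YYYYBYYYY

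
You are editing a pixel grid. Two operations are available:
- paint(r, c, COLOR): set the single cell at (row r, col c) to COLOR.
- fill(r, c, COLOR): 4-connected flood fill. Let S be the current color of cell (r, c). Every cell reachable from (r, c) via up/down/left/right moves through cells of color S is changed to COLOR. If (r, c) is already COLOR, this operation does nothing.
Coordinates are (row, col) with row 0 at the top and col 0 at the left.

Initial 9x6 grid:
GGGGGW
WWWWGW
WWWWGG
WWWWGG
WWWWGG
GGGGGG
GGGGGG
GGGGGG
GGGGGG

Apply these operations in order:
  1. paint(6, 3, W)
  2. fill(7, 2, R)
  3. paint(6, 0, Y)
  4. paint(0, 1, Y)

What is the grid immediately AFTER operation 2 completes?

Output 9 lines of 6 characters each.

After op 1 paint(6,3,W):
GGGGGW
WWWWGW
WWWWGG
WWWWGG
WWWWGG
GGGGGG
GGGWGG
GGGGGG
GGGGGG
After op 2 fill(7,2,R) [35 cells changed]:
RRRRRW
WWWWRW
WWWWRR
WWWWRR
WWWWRR
RRRRRR
RRRWRR
RRRRRR
RRRRRR

Answer: RRRRRW
WWWWRW
WWWWRR
WWWWRR
WWWWRR
RRRRRR
RRRWRR
RRRRRR
RRRRRR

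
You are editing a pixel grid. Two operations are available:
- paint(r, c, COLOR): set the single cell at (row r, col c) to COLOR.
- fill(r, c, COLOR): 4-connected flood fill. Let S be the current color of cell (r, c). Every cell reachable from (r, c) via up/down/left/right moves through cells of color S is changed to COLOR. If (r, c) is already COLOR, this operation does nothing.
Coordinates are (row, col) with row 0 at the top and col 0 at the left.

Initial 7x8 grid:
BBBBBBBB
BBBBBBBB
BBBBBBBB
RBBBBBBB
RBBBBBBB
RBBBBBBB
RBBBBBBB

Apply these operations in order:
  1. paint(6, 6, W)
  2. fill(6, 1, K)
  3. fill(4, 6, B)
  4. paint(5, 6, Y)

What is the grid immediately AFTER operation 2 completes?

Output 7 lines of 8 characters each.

Answer: KKKKKKKK
KKKKKKKK
KKKKKKKK
RKKKKKKK
RKKKKKKK
RKKKKKKK
RKKKKKWK

Derivation:
After op 1 paint(6,6,W):
BBBBBBBB
BBBBBBBB
BBBBBBBB
RBBBBBBB
RBBBBBBB
RBBBBBBB
RBBBBBWB
After op 2 fill(6,1,K) [51 cells changed]:
KKKKKKKK
KKKKKKKK
KKKKKKKK
RKKKKKKK
RKKKKKKK
RKKKKKKK
RKKKKKWK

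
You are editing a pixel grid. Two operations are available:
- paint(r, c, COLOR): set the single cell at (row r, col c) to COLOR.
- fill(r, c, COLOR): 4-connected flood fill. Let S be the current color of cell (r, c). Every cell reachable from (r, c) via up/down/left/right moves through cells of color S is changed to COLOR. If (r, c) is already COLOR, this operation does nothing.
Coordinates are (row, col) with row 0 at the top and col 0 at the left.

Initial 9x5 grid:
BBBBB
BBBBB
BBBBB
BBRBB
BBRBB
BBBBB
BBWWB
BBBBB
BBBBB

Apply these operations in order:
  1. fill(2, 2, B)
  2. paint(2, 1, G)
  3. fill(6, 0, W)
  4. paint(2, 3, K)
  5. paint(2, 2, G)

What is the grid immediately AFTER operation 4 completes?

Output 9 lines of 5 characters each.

After op 1 fill(2,2,B) [0 cells changed]:
BBBBB
BBBBB
BBBBB
BBRBB
BBRBB
BBBBB
BBWWB
BBBBB
BBBBB
After op 2 paint(2,1,G):
BBBBB
BBBBB
BGBBB
BBRBB
BBRBB
BBBBB
BBWWB
BBBBB
BBBBB
After op 3 fill(6,0,W) [40 cells changed]:
WWWWW
WWWWW
WGWWW
WWRWW
WWRWW
WWWWW
WWWWW
WWWWW
WWWWW
After op 4 paint(2,3,K):
WWWWW
WWWWW
WGWKW
WWRWW
WWRWW
WWWWW
WWWWW
WWWWW
WWWWW

Answer: WWWWW
WWWWW
WGWKW
WWRWW
WWRWW
WWWWW
WWWWW
WWWWW
WWWWW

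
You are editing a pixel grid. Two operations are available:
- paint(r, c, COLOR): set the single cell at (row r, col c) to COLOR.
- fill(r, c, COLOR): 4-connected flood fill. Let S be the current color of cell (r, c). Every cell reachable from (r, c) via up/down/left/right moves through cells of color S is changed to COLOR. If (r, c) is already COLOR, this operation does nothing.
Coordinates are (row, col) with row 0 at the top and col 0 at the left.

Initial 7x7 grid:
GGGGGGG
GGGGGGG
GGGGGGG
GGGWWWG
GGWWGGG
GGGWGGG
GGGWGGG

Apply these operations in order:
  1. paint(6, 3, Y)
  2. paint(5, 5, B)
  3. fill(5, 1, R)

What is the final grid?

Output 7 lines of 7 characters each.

Answer: RRRRRRR
RRRRRRR
RRRRRRR
RRRWWWR
RRWWRRR
RRRWRBR
RRRYRRR

Derivation:
After op 1 paint(6,3,Y):
GGGGGGG
GGGGGGG
GGGGGGG
GGGWWWG
GGWWGGG
GGGWGGG
GGGYGGG
After op 2 paint(5,5,B):
GGGGGGG
GGGGGGG
GGGGGGG
GGGWWWG
GGWWGGG
GGGWGBG
GGGYGGG
After op 3 fill(5,1,R) [41 cells changed]:
RRRRRRR
RRRRRRR
RRRRRRR
RRRWWWR
RRWWRRR
RRRWRBR
RRRYRRR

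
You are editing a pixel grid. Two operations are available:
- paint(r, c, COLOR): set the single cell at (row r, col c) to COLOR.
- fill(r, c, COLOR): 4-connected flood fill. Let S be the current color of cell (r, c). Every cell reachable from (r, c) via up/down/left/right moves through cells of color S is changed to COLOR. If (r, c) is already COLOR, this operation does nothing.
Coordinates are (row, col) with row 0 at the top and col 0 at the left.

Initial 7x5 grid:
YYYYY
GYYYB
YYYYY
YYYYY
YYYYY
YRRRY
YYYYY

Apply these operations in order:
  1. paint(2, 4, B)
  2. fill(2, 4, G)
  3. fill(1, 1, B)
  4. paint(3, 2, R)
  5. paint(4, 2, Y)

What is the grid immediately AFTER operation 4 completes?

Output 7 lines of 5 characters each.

After op 1 paint(2,4,B):
YYYYY
GYYYB
YYYYB
YYYYY
YYYYY
YRRRY
YYYYY
After op 2 fill(2,4,G) [2 cells changed]:
YYYYY
GYYYG
YYYYG
YYYYY
YYYYY
YRRRY
YYYYY
After op 3 fill(1,1,B) [29 cells changed]:
BBBBB
GBBBG
BBBBG
BBBBB
BBBBB
BRRRB
BBBBB
After op 4 paint(3,2,R):
BBBBB
GBBBG
BBBBG
BBRBB
BBBBB
BRRRB
BBBBB

Answer: BBBBB
GBBBG
BBBBG
BBRBB
BBBBB
BRRRB
BBBBB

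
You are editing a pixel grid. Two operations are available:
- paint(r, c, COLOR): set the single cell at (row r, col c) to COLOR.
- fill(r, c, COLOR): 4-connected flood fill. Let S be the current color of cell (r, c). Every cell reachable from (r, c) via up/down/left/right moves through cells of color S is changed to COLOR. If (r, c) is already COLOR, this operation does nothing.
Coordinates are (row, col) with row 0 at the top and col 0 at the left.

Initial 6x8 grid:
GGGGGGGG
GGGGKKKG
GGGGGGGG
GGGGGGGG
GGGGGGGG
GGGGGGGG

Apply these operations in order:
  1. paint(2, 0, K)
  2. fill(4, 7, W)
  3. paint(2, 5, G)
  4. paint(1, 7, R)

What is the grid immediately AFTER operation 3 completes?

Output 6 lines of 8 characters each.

After op 1 paint(2,0,K):
GGGGGGGG
GGGGKKKG
KGGGGGGG
GGGGGGGG
GGGGGGGG
GGGGGGGG
After op 2 fill(4,7,W) [44 cells changed]:
WWWWWWWW
WWWWKKKW
KWWWWWWW
WWWWWWWW
WWWWWWWW
WWWWWWWW
After op 3 paint(2,5,G):
WWWWWWWW
WWWWKKKW
KWWWWGWW
WWWWWWWW
WWWWWWWW
WWWWWWWW

Answer: WWWWWWWW
WWWWKKKW
KWWWWGWW
WWWWWWWW
WWWWWWWW
WWWWWWWW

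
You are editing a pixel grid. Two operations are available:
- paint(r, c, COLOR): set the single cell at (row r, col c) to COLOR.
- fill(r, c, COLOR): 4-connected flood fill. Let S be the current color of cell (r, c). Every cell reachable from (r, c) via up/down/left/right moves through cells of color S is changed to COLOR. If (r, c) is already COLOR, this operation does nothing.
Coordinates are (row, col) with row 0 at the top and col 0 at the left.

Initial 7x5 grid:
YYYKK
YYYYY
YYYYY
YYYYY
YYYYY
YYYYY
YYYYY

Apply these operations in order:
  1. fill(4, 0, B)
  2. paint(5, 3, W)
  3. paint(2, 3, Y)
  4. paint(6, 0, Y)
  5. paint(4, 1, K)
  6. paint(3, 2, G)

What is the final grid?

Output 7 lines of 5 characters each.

Answer: BBBKK
BBBBB
BBBYB
BBGBB
BKBBB
BBBWB
YBBBB

Derivation:
After op 1 fill(4,0,B) [33 cells changed]:
BBBKK
BBBBB
BBBBB
BBBBB
BBBBB
BBBBB
BBBBB
After op 2 paint(5,3,W):
BBBKK
BBBBB
BBBBB
BBBBB
BBBBB
BBBWB
BBBBB
After op 3 paint(2,3,Y):
BBBKK
BBBBB
BBBYB
BBBBB
BBBBB
BBBWB
BBBBB
After op 4 paint(6,0,Y):
BBBKK
BBBBB
BBBYB
BBBBB
BBBBB
BBBWB
YBBBB
After op 5 paint(4,1,K):
BBBKK
BBBBB
BBBYB
BBBBB
BKBBB
BBBWB
YBBBB
After op 6 paint(3,2,G):
BBBKK
BBBBB
BBBYB
BBGBB
BKBBB
BBBWB
YBBBB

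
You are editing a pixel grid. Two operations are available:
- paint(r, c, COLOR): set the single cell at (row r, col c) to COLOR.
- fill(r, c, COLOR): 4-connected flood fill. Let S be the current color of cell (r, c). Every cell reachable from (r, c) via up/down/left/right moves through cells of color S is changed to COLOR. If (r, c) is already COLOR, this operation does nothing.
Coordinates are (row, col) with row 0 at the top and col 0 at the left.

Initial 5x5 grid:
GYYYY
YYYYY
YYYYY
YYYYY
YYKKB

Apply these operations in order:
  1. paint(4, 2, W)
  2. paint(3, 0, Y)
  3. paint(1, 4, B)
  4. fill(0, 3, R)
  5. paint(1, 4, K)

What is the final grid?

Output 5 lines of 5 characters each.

Answer: GRRRR
RRRRK
RRRRR
RRRRR
RRWKB

Derivation:
After op 1 paint(4,2,W):
GYYYY
YYYYY
YYYYY
YYYYY
YYWKB
After op 2 paint(3,0,Y):
GYYYY
YYYYY
YYYYY
YYYYY
YYWKB
After op 3 paint(1,4,B):
GYYYY
YYYYB
YYYYY
YYYYY
YYWKB
After op 4 fill(0,3,R) [20 cells changed]:
GRRRR
RRRRB
RRRRR
RRRRR
RRWKB
After op 5 paint(1,4,K):
GRRRR
RRRRK
RRRRR
RRRRR
RRWKB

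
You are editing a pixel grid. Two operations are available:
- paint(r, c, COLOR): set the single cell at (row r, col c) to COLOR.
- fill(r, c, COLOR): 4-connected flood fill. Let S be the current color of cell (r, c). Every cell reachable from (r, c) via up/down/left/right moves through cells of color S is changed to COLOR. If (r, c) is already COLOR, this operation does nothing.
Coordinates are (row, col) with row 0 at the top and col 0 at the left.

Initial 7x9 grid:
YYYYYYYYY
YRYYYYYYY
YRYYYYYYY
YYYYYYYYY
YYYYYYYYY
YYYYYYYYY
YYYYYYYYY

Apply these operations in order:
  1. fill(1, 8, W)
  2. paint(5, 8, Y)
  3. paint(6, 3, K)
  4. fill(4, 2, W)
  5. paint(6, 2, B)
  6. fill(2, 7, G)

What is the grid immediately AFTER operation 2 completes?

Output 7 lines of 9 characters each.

After op 1 fill(1,8,W) [61 cells changed]:
WWWWWWWWW
WRWWWWWWW
WRWWWWWWW
WWWWWWWWW
WWWWWWWWW
WWWWWWWWW
WWWWWWWWW
After op 2 paint(5,8,Y):
WWWWWWWWW
WRWWWWWWW
WRWWWWWWW
WWWWWWWWW
WWWWWWWWW
WWWWWWWWY
WWWWWWWWW

Answer: WWWWWWWWW
WRWWWWWWW
WRWWWWWWW
WWWWWWWWW
WWWWWWWWW
WWWWWWWWY
WWWWWWWWW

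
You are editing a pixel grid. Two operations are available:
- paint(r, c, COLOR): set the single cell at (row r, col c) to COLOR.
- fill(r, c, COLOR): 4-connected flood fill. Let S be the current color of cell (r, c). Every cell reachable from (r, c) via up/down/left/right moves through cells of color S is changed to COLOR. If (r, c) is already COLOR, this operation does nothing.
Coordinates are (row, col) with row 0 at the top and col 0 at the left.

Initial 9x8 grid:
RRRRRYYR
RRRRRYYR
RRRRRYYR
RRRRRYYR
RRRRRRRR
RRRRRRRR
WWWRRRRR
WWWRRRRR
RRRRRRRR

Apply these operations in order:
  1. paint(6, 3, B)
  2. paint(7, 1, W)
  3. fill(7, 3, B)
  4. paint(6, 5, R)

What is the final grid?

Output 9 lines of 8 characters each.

After op 1 paint(6,3,B):
RRRRRYYR
RRRRRYYR
RRRRRYYR
RRRRRYYR
RRRRRRRR
RRRRRRRR
WWWBRRRR
WWWRRRRR
RRRRRRRR
After op 2 paint(7,1,W):
RRRRRYYR
RRRRRYYR
RRRRRYYR
RRRRRYYR
RRRRRRRR
RRRRRRRR
WWWBRRRR
WWWRRRRR
RRRRRRRR
After op 3 fill(7,3,B) [57 cells changed]:
BBBBBYYB
BBBBBYYB
BBBBBYYB
BBBBBYYB
BBBBBBBB
BBBBBBBB
WWWBBBBB
WWWBBBBB
BBBBBBBB
After op 4 paint(6,5,R):
BBBBBYYB
BBBBBYYB
BBBBBYYB
BBBBBYYB
BBBBBBBB
BBBBBBBB
WWWBBRBB
WWWBBBBB
BBBBBBBB

Answer: BBBBBYYB
BBBBBYYB
BBBBBYYB
BBBBBYYB
BBBBBBBB
BBBBBBBB
WWWBBRBB
WWWBBBBB
BBBBBBBB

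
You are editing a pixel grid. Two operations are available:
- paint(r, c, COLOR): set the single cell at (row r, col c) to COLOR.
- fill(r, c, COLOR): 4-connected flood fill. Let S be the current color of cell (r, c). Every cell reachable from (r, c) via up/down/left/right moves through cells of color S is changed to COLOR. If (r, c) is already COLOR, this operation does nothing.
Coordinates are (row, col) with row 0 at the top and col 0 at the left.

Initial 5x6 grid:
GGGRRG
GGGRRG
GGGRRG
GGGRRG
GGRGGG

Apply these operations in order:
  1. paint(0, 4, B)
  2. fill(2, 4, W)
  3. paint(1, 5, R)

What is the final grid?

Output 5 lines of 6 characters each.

Answer: GGGWBG
GGGWWR
GGGWWG
GGGWWG
GGRGGG

Derivation:
After op 1 paint(0,4,B):
GGGRBG
GGGRRG
GGGRRG
GGGRRG
GGRGGG
After op 2 fill(2,4,W) [7 cells changed]:
GGGWBG
GGGWWG
GGGWWG
GGGWWG
GGRGGG
After op 3 paint(1,5,R):
GGGWBG
GGGWWR
GGGWWG
GGGWWG
GGRGGG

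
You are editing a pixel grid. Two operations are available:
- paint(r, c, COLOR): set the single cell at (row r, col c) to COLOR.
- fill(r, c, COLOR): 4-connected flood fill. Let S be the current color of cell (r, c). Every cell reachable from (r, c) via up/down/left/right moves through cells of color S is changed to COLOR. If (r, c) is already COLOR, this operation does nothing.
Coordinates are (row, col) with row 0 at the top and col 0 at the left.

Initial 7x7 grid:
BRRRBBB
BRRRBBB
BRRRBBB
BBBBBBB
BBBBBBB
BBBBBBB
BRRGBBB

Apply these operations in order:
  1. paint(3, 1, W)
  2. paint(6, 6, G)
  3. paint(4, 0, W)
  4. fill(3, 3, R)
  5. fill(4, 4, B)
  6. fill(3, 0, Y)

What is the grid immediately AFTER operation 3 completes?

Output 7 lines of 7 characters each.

Answer: BRRRBBB
BRRRBBB
BRRRBBB
BWBBBBB
WBBBBBB
BBBBBBB
BRRGBBG

Derivation:
After op 1 paint(3,1,W):
BRRRBBB
BRRRBBB
BRRRBBB
BWBBBBB
BBBBBBB
BBBBBBB
BRRGBBB
After op 2 paint(6,6,G):
BRRRBBB
BRRRBBB
BRRRBBB
BWBBBBB
BBBBBBB
BBBBBBB
BRRGBBG
After op 3 paint(4,0,W):
BRRRBBB
BRRRBBB
BRRRBBB
BWBBBBB
WBBBBBB
BBBBBBB
BRRGBBG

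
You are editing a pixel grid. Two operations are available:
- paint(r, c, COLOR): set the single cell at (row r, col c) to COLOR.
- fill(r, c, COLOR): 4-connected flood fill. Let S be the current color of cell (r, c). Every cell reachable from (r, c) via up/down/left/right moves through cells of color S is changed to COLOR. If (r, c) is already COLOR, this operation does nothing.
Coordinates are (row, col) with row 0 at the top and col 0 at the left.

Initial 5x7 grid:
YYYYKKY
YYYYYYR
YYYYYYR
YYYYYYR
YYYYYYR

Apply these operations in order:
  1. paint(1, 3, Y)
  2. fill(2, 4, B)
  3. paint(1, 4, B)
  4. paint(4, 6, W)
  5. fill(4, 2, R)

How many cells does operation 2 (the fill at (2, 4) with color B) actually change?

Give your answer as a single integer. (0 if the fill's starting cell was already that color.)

After op 1 paint(1,3,Y):
YYYYKKY
YYYYYYR
YYYYYYR
YYYYYYR
YYYYYYR
After op 2 fill(2,4,B) [28 cells changed]:
BBBBKKY
BBBBBBR
BBBBBBR
BBBBBBR
BBBBBBR

Answer: 28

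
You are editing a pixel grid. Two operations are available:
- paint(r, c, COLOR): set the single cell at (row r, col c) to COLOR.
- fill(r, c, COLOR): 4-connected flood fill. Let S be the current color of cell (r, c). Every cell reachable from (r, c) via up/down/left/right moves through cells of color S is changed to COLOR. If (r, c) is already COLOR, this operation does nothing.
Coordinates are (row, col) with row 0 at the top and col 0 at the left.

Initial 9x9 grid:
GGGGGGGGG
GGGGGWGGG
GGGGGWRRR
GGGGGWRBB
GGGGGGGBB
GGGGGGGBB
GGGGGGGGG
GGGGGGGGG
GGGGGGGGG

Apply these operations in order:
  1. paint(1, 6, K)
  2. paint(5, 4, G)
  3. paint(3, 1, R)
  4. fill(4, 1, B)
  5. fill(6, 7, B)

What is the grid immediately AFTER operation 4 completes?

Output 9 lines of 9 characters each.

Answer: BBBBBBBBB
BBBBBWKBB
BBBBBWRRR
BRBBBWRBB
BBBBBBBBB
BBBBBBBBB
BBBBBBBBB
BBBBBBBBB
BBBBBBBBB

Derivation:
After op 1 paint(1,6,K):
GGGGGGGGG
GGGGGWKGG
GGGGGWRRR
GGGGGWRBB
GGGGGGGBB
GGGGGGGBB
GGGGGGGGG
GGGGGGGGG
GGGGGGGGG
After op 2 paint(5,4,G):
GGGGGGGGG
GGGGGWKGG
GGGGGWRRR
GGGGGWRBB
GGGGGGGBB
GGGGGGGBB
GGGGGGGGG
GGGGGGGGG
GGGGGGGGG
After op 3 paint(3,1,R):
GGGGGGGGG
GGGGGWKGG
GGGGGWRRR
GRGGGWRBB
GGGGGGGBB
GGGGGGGBB
GGGGGGGGG
GGGGGGGGG
GGGGGGGGG
After op 4 fill(4,1,B) [66 cells changed]:
BBBBBBBBB
BBBBBWKBB
BBBBBWRRR
BRBBBWRBB
BBBBBBBBB
BBBBBBBBB
BBBBBBBBB
BBBBBBBBB
BBBBBBBBB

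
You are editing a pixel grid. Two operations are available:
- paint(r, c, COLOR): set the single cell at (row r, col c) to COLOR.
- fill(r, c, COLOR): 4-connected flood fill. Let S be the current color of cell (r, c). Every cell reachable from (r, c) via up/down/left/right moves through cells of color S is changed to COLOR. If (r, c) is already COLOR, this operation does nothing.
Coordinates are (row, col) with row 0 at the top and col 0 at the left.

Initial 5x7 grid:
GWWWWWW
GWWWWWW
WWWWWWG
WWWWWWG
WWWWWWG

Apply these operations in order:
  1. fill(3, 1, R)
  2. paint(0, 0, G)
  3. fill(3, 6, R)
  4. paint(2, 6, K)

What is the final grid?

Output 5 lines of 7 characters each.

After op 1 fill(3,1,R) [30 cells changed]:
GRRRRRR
GRRRRRR
RRRRRRG
RRRRRRG
RRRRRRG
After op 2 paint(0,0,G):
GRRRRRR
GRRRRRR
RRRRRRG
RRRRRRG
RRRRRRG
After op 3 fill(3,6,R) [3 cells changed]:
GRRRRRR
GRRRRRR
RRRRRRR
RRRRRRR
RRRRRRR
After op 4 paint(2,6,K):
GRRRRRR
GRRRRRR
RRRRRRK
RRRRRRR
RRRRRRR

Answer: GRRRRRR
GRRRRRR
RRRRRRK
RRRRRRR
RRRRRRR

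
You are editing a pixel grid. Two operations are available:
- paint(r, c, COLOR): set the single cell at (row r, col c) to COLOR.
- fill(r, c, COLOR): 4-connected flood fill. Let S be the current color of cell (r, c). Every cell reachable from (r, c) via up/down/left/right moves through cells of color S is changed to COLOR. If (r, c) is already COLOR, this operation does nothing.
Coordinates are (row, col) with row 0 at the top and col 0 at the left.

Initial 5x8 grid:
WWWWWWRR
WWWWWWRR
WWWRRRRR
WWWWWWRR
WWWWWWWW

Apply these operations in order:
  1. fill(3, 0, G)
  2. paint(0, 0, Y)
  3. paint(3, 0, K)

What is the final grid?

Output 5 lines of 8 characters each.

After op 1 fill(3,0,G) [29 cells changed]:
GGGGGGRR
GGGGGGRR
GGGRRRRR
GGGGGGRR
GGGGGGGG
After op 2 paint(0,0,Y):
YGGGGGRR
GGGGGGRR
GGGRRRRR
GGGGGGRR
GGGGGGGG
After op 3 paint(3,0,K):
YGGGGGRR
GGGGGGRR
GGGRRRRR
KGGGGGRR
GGGGGGGG

Answer: YGGGGGRR
GGGGGGRR
GGGRRRRR
KGGGGGRR
GGGGGGGG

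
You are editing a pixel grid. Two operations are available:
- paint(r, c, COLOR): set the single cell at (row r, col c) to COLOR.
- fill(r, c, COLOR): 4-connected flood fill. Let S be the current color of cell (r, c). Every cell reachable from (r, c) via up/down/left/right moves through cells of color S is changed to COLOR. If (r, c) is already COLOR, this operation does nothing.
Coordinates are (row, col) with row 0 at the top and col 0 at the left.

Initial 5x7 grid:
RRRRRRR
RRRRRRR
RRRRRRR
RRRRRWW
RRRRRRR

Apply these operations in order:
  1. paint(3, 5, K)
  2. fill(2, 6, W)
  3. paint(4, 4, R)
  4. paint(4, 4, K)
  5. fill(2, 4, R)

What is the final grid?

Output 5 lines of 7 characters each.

After op 1 paint(3,5,K):
RRRRRRR
RRRRRRR
RRRRRRR
RRRRRKW
RRRRRRR
After op 2 fill(2,6,W) [33 cells changed]:
WWWWWWW
WWWWWWW
WWWWWWW
WWWWWKW
WWWWWWW
After op 3 paint(4,4,R):
WWWWWWW
WWWWWWW
WWWWWWW
WWWWWKW
WWWWRWW
After op 4 paint(4,4,K):
WWWWWWW
WWWWWWW
WWWWWWW
WWWWWKW
WWWWKWW
After op 5 fill(2,4,R) [33 cells changed]:
RRRRRRR
RRRRRRR
RRRRRRR
RRRRRKR
RRRRKRR

Answer: RRRRRRR
RRRRRRR
RRRRRRR
RRRRRKR
RRRRKRR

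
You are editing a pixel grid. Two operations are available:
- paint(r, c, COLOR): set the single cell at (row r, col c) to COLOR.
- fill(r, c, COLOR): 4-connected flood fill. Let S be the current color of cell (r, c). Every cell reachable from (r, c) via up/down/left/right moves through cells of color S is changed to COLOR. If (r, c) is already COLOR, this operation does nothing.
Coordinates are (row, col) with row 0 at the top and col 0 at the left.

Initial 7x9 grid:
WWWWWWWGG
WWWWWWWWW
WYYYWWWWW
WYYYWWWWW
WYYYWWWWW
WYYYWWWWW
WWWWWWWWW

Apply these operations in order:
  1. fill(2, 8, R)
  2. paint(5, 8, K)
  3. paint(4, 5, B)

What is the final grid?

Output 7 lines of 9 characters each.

Answer: RRRRRRRGG
RRRRRRRRR
RYYYRRRRR
RYYYRRRRR
RYYYRBRRR
RYYYRRRRK
RRRRRRRRR

Derivation:
After op 1 fill(2,8,R) [49 cells changed]:
RRRRRRRGG
RRRRRRRRR
RYYYRRRRR
RYYYRRRRR
RYYYRRRRR
RYYYRRRRR
RRRRRRRRR
After op 2 paint(5,8,K):
RRRRRRRGG
RRRRRRRRR
RYYYRRRRR
RYYYRRRRR
RYYYRRRRR
RYYYRRRRK
RRRRRRRRR
After op 3 paint(4,5,B):
RRRRRRRGG
RRRRRRRRR
RYYYRRRRR
RYYYRRRRR
RYYYRBRRR
RYYYRRRRK
RRRRRRRRR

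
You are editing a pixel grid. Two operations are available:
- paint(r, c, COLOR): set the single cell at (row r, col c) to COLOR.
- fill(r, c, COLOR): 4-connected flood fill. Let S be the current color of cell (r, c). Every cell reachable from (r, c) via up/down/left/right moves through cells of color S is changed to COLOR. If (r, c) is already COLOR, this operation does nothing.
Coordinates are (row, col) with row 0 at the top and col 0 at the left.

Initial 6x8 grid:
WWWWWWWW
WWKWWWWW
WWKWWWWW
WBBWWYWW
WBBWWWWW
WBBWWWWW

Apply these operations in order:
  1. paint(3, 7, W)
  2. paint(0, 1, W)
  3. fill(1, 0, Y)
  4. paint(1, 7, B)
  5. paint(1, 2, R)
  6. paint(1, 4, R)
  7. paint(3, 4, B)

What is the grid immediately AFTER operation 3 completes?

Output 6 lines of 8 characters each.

After op 1 paint(3,7,W):
WWWWWWWW
WWKWWWWW
WWKWWWWW
WBBWWYWW
WBBWWWWW
WBBWWWWW
After op 2 paint(0,1,W):
WWWWWWWW
WWKWWWWW
WWKWWWWW
WBBWWYWW
WBBWWWWW
WBBWWWWW
After op 3 fill(1,0,Y) [39 cells changed]:
YYYYYYYY
YYKYYYYY
YYKYYYYY
YBBYYYYY
YBBYYYYY
YBBYYYYY

Answer: YYYYYYYY
YYKYYYYY
YYKYYYYY
YBBYYYYY
YBBYYYYY
YBBYYYYY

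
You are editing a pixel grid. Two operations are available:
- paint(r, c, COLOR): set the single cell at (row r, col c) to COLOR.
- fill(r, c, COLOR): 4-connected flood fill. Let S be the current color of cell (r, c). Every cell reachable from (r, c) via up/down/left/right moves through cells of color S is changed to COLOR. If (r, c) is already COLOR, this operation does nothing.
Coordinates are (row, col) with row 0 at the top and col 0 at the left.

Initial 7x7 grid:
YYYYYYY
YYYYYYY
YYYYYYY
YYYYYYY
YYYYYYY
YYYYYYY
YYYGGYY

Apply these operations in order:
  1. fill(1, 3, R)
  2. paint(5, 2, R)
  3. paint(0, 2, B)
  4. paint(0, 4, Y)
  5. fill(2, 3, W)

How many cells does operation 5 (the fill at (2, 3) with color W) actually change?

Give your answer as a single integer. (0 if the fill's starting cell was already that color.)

Answer: 45

Derivation:
After op 1 fill(1,3,R) [47 cells changed]:
RRRRRRR
RRRRRRR
RRRRRRR
RRRRRRR
RRRRRRR
RRRRRRR
RRRGGRR
After op 2 paint(5,2,R):
RRRRRRR
RRRRRRR
RRRRRRR
RRRRRRR
RRRRRRR
RRRRRRR
RRRGGRR
After op 3 paint(0,2,B):
RRBRRRR
RRRRRRR
RRRRRRR
RRRRRRR
RRRRRRR
RRRRRRR
RRRGGRR
After op 4 paint(0,4,Y):
RRBRYRR
RRRRRRR
RRRRRRR
RRRRRRR
RRRRRRR
RRRRRRR
RRRGGRR
After op 5 fill(2,3,W) [45 cells changed]:
WWBWYWW
WWWWWWW
WWWWWWW
WWWWWWW
WWWWWWW
WWWWWWW
WWWGGWW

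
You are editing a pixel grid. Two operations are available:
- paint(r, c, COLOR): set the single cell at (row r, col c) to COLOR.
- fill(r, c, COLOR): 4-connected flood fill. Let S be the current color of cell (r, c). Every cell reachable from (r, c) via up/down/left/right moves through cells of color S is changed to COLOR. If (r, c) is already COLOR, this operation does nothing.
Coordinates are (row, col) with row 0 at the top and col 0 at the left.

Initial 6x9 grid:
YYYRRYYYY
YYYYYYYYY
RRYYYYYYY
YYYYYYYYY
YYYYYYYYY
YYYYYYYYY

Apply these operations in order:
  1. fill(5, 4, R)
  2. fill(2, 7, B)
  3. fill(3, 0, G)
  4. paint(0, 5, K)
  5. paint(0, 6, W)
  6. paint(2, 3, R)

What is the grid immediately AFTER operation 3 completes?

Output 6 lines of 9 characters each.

After op 1 fill(5,4,R) [50 cells changed]:
RRRRRRRRR
RRRRRRRRR
RRRRRRRRR
RRRRRRRRR
RRRRRRRRR
RRRRRRRRR
After op 2 fill(2,7,B) [54 cells changed]:
BBBBBBBBB
BBBBBBBBB
BBBBBBBBB
BBBBBBBBB
BBBBBBBBB
BBBBBBBBB
After op 3 fill(3,0,G) [54 cells changed]:
GGGGGGGGG
GGGGGGGGG
GGGGGGGGG
GGGGGGGGG
GGGGGGGGG
GGGGGGGGG

Answer: GGGGGGGGG
GGGGGGGGG
GGGGGGGGG
GGGGGGGGG
GGGGGGGGG
GGGGGGGGG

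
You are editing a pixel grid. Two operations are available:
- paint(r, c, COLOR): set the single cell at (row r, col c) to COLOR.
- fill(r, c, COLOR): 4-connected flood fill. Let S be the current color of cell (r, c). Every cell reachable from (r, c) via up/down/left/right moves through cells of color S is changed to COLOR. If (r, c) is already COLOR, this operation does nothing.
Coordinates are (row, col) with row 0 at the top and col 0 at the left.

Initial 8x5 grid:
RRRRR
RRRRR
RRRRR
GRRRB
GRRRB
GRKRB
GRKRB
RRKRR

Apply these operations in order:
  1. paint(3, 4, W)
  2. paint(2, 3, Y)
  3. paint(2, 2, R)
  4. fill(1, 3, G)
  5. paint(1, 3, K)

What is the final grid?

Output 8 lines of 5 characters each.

Answer: GGGGG
GGGKG
GGGYG
GGGGW
GGGGB
GGKGB
GGKGB
GGKGG

Derivation:
After op 1 paint(3,4,W):
RRRRR
RRRRR
RRRRR
GRRRW
GRRRB
GRKRB
GRKRB
RRKRR
After op 2 paint(2,3,Y):
RRRRR
RRRRR
RRRYR
GRRRW
GRRRB
GRKRB
GRKRB
RRKRR
After op 3 paint(2,2,R):
RRRRR
RRRRR
RRRYR
GRRRW
GRRRB
GRKRB
GRKRB
RRKRR
After op 4 fill(1,3,G) [28 cells changed]:
GGGGG
GGGGG
GGGYG
GGGGW
GGGGB
GGKGB
GGKGB
GGKGG
After op 5 paint(1,3,K):
GGGGG
GGGKG
GGGYG
GGGGW
GGGGB
GGKGB
GGKGB
GGKGG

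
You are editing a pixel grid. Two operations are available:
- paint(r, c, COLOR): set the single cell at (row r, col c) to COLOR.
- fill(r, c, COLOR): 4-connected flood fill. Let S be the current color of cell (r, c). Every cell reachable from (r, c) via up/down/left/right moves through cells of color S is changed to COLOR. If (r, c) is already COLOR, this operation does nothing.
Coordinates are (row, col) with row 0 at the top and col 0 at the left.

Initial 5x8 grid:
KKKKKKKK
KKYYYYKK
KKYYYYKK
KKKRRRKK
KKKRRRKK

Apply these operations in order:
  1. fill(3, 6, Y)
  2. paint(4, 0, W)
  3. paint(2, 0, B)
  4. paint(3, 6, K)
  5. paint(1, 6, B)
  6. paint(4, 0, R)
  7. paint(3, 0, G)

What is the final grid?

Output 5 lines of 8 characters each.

Answer: YYYYYYYY
YYYYYYBY
BYYYYYYY
GYYRRRKY
RYYRRRYY

Derivation:
After op 1 fill(3,6,Y) [26 cells changed]:
YYYYYYYY
YYYYYYYY
YYYYYYYY
YYYRRRYY
YYYRRRYY
After op 2 paint(4,0,W):
YYYYYYYY
YYYYYYYY
YYYYYYYY
YYYRRRYY
WYYRRRYY
After op 3 paint(2,0,B):
YYYYYYYY
YYYYYYYY
BYYYYYYY
YYYRRRYY
WYYRRRYY
After op 4 paint(3,6,K):
YYYYYYYY
YYYYYYYY
BYYYYYYY
YYYRRRKY
WYYRRRYY
After op 5 paint(1,6,B):
YYYYYYYY
YYYYYYBY
BYYYYYYY
YYYRRRKY
WYYRRRYY
After op 6 paint(4,0,R):
YYYYYYYY
YYYYYYBY
BYYYYYYY
YYYRRRKY
RYYRRRYY
After op 7 paint(3,0,G):
YYYYYYYY
YYYYYYBY
BYYYYYYY
GYYRRRKY
RYYRRRYY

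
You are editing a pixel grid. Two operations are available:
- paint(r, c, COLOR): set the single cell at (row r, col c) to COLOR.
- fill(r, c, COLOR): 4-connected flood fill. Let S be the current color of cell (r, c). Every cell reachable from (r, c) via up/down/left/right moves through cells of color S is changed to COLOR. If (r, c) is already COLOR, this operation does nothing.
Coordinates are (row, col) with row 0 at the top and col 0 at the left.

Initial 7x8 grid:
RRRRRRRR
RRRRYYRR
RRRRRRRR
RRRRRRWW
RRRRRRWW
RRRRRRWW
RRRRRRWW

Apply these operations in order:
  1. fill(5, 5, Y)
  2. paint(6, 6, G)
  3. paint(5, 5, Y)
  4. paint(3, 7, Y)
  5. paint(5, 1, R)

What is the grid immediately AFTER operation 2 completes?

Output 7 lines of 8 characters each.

After op 1 fill(5,5,Y) [46 cells changed]:
YYYYYYYY
YYYYYYYY
YYYYYYYY
YYYYYYWW
YYYYYYWW
YYYYYYWW
YYYYYYWW
After op 2 paint(6,6,G):
YYYYYYYY
YYYYYYYY
YYYYYYYY
YYYYYYWW
YYYYYYWW
YYYYYYWW
YYYYYYGW

Answer: YYYYYYYY
YYYYYYYY
YYYYYYYY
YYYYYYWW
YYYYYYWW
YYYYYYWW
YYYYYYGW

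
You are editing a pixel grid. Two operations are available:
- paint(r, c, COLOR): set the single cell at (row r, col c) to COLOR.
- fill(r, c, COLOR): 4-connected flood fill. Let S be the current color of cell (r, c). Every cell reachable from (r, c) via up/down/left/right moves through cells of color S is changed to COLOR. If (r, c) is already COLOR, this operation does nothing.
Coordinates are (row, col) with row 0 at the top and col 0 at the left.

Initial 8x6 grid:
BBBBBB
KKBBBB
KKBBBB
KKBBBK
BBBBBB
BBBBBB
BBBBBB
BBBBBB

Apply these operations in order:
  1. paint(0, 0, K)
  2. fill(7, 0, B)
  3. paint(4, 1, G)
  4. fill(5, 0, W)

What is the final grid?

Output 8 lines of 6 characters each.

After op 1 paint(0,0,K):
KBBBBB
KKBBBB
KKBBBB
KKBBBK
BBBBBB
BBBBBB
BBBBBB
BBBBBB
After op 2 fill(7,0,B) [0 cells changed]:
KBBBBB
KKBBBB
KKBBBB
KKBBBK
BBBBBB
BBBBBB
BBBBBB
BBBBBB
After op 3 paint(4,1,G):
KBBBBB
KKBBBB
KKBBBB
KKBBBK
BGBBBB
BBBBBB
BBBBBB
BBBBBB
After op 4 fill(5,0,W) [39 cells changed]:
KWWWWW
KKWWWW
KKWWWW
KKWWWK
WGWWWW
WWWWWW
WWWWWW
WWWWWW

Answer: KWWWWW
KKWWWW
KKWWWW
KKWWWK
WGWWWW
WWWWWW
WWWWWW
WWWWWW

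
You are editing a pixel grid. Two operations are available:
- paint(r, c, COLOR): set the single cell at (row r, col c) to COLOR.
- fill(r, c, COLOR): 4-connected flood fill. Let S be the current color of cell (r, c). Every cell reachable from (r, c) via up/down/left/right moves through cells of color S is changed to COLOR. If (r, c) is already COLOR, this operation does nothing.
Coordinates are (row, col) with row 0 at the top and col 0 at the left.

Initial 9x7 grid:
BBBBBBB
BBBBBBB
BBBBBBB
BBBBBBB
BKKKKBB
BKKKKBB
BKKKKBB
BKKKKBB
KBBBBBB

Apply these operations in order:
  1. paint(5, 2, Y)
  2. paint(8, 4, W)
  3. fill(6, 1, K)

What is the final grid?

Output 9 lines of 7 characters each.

After op 1 paint(5,2,Y):
BBBBBBB
BBBBBBB
BBBBBBB
BBBBBBB
BKKKKBB
BKYKKBB
BKKKKBB
BKKKKBB
KBBBBBB
After op 2 paint(8,4,W):
BBBBBBB
BBBBBBB
BBBBBBB
BBBBBBB
BKKKKBB
BKYKKBB
BKKKKBB
BKKKKBB
KBBBWBB
After op 3 fill(6,1,K) [0 cells changed]:
BBBBBBB
BBBBBBB
BBBBBBB
BBBBBBB
BKKKKBB
BKYKKBB
BKKKKBB
BKKKKBB
KBBBWBB

Answer: BBBBBBB
BBBBBBB
BBBBBBB
BBBBBBB
BKKKKBB
BKYKKBB
BKKKKBB
BKKKKBB
KBBBWBB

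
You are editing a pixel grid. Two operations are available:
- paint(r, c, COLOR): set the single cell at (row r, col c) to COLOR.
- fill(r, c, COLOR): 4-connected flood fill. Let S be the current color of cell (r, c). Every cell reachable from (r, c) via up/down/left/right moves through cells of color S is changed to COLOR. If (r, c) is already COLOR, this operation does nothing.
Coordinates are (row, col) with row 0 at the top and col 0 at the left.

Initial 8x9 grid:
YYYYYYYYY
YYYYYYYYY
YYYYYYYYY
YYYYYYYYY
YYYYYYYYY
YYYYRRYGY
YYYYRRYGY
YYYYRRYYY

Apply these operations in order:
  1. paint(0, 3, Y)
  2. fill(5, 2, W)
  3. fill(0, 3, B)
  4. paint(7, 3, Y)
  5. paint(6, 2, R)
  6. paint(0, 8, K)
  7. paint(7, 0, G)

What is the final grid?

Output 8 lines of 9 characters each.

Answer: BBBBBBBBK
BBBBBBBBB
BBBBBBBBB
BBBBBBBBB
BBBBBBBBB
BBBBRRBGB
BBRBRRBGB
GBBYRRBBB

Derivation:
After op 1 paint(0,3,Y):
YYYYYYYYY
YYYYYYYYY
YYYYYYYYY
YYYYYYYYY
YYYYYYYYY
YYYYRRYGY
YYYYRRYGY
YYYYRRYYY
After op 2 fill(5,2,W) [64 cells changed]:
WWWWWWWWW
WWWWWWWWW
WWWWWWWWW
WWWWWWWWW
WWWWWWWWW
WWWWRRWGW
WWWWRRWGW
WWWWRRWWW
After op 3 fill(0,3,B) [64 cells changed]:
BBBBBBBBB
BBBBBBBBB
BBBBBBBBB
BBBBBBBBB
BBBBBBBBB
BBBBRRBGB
BBBBRRBGB
BBBBRRBBB
After op 4 paint(7,3,Y):
BBBBBBBBB
BBBBBBBBB
BBBBBBBBB
BBBBBBBBB
BBBBBBBBB
BBBBRRBGB
BBBBRRBGB
BBBYRRBBB
After op 5 paint(6,2,R):
BBBBBBBBB
BBBBBBBBB
BBBBBBBBB
BBBBBBBBB
BBBBBBBBB
BBBBRRBGB
BBRBRRBGB
BBBYRRBBB
After op 6 paint(0,8,K):
BBBBBBBBK
BBBBBBBBB
BBBBBBBBB
BBBBBBBBB
BBBBBBBBB
BBBBRRBGB
BBRBRRBGB
BBBYRRBBB
After op 7 paint(7,0,G):
BBBBBBBBK
BBBBBBBBB
BBBBBBBBB
BBBBBBBBB
BBBBBBBBB
BBBBRRBGB
BBRBRRBGB
GBBYRRBBB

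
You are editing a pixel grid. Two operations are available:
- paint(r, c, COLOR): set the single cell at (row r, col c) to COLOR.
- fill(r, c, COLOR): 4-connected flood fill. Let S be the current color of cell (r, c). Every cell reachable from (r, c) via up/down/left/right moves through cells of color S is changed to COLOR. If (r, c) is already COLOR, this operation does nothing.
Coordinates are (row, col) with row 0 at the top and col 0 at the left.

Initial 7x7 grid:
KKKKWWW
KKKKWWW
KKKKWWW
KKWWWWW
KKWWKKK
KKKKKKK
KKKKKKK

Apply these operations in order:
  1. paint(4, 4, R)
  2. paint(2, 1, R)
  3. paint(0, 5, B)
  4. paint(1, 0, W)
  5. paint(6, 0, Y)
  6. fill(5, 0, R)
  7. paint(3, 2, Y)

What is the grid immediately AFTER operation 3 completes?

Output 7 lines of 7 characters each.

After op 1 paint(4,4,R):
KKKKWWW
KKKKWWW
KKKKWWW
KKWWWWW
KKWWRKK
KKKKKKK
KKKKKKK
After op 2 paint(2,1,R):
KKKKWWW
KKKKWWW
KRKKWWW
KKWWWWW
KKWWRKK
KKKKKKK
KKKKKKK
After op 3 paint(0,5,B):
KKKKWBW
KKKKWWW
KRKKWWW
KKWWWWW
KKWWRKK
KKKKKKK
KKKKKKK

Answer: KKKKWBW
KKKKWWW
KRKKWWW
KKWWWWW
KKWWRKK
KKKKKKK
KKKKKKK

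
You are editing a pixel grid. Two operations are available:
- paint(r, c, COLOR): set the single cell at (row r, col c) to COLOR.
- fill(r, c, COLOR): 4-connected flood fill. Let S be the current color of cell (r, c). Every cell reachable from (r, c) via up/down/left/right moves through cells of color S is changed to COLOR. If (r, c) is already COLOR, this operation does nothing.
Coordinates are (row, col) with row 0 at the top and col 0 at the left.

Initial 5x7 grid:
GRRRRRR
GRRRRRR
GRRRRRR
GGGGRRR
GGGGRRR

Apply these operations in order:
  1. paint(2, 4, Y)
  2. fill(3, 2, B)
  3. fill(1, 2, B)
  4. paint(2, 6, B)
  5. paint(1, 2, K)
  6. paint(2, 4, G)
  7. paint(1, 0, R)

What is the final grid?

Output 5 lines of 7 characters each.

Answer: BBBBBBB
RBKBBBB
BBBBGBB
BBBBBBB
BBBBBBB

Derivation:
After op 1 paint(2,4,Y):
GRRRRRR
GRRRRRR
GRRRYRR
GGGGRRR
GGGGRRR
After op 2 fill(3,2,B) [11 cells changed]:
BRRRRRR
BRRRRRR
BRRRYRR
BBBBRRR
BBBBRRR
After op 3 fill(1,2,B) [23 cells changed]:
BBBBBBB
BBBBBBB
BBBBYBB
BBBBBBB
BBBBBBB
After op 4 paint(2,6,B):
BBBBBBB
BBBBBBB
BBBBYBB
BBBBBBB
BBBBBBB
After op 5 paint(1,2,K):
BBBBBBB
BBKBBBB
BBBBYBB
BBBBBBB
BBBBBBB
After op 6 paint(2,4,G):
BBBBBBB
BBKBBBB
BBBBGBB
BBBBBBB
BBBBBBB
After op 7 paint(1,0,R):
BBBBBBB
RBKBBBB
BBBBGBB
BBBBBBB
BBBBBBB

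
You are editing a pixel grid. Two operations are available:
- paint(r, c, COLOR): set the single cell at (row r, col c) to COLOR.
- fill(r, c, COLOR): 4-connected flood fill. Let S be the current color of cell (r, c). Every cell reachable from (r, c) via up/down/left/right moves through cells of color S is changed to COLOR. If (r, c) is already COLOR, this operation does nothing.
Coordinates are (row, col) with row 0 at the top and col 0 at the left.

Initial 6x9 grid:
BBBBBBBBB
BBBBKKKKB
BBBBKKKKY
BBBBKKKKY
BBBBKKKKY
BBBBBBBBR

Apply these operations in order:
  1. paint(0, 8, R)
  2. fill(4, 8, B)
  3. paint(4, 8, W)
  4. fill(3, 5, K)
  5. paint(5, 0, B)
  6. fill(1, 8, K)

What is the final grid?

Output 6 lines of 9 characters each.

Answer: BBBBBBBBR
BBBBKKKKK
BBBBKKKKK
BBBBKKKKK
BBBBKKKKW
BBBBBBBBR

Derivation:
After op 1 paint(0,8,R):
BBBBBBBBR
BBBBKKKKB
BBBBKKKKY
BBBBKKKKY
BBBBKKKKY
BBBBBBBBR
After op 2 fill(4,8,B) [3 cells changed]:
BBBBBBBBR
BBBBKKKKB
BBBBKKKKB
BBBBKKKKB
BBBBKKKKB
BBBBBBBBR
After op 3 paint(4,8,W):
BBBBBBBBR
BBBBKKKKB
BBBBKKKKB
BBBBKKKKB
BBBBKKKKW
BBBBBBBBR
After op 4 fill(3,5,K) [0 cells changed]:
BBBBBBBBR
BBBBKKKKB
BBBBKKKKB
BBBBKKKKB
BBBBKKKKW
BBBBBBBBR
After op 5 paint(5,0,B):
BBBBBBBBR
BBBBKKKKB
BBBBKKKKB
BBBBKKKKB
BBBBKKKKW
BBBBBBBBR
After op 6 fill(1,8,K) [3 cells changed]:
BBBBBBBBR
BBBBKKKKK
BBBBKKKKK
BBBBKKKKK
BBBBKKKKW
BBBBBBBBR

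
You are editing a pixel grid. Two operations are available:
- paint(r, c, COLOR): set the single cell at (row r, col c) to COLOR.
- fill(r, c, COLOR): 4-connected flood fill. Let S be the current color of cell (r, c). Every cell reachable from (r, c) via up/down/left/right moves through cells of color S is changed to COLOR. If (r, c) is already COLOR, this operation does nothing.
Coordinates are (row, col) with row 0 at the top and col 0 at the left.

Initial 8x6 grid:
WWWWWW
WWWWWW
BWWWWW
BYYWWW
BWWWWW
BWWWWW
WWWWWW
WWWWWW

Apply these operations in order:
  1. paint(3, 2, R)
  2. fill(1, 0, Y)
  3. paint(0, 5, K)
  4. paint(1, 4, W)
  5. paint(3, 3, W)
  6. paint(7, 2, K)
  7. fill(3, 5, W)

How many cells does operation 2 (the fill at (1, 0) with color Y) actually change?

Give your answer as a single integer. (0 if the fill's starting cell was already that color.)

Answer: 42

Derivation:
After op 1 paint(3,2,R):
WWWWWW
WWWWWW
BWWWWW
BYRWWW
BWWWWW
BWWWWW
WWWWWW
WWWWWW
After op 2 fill(1,0,Y) [42 cells changed]:
YYYYYY
YYYYYY
BYYYYY
BYRYYY
BYYYYY
BYYYYY
YYYYYY
YYYYYY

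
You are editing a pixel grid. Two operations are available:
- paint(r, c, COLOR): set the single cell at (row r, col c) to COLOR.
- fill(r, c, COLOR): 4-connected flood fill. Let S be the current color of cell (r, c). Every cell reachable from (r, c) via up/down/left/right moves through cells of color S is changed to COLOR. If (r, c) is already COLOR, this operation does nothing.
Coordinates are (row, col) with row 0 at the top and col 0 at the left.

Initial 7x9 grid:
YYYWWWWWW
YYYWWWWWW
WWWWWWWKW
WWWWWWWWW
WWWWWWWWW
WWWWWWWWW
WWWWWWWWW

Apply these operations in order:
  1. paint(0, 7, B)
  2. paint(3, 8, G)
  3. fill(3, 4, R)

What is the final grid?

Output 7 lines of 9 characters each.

After op 1 paint(0,7,B):
YYYWWWWBW
YYYWWWWWW
WWWWWWWKW
WWWWWWWWW
WWWWWWWWW
WWWWWWWWW
WWWWWWWWW
After op 2 paint(3,8,G):
YYYWWWWBW
YYYWWWWWW
WWWWWWWKW
WWWWWWWWG
WWWWWWWWW
WWWWWWWWW
WWWWWWWWW
After op 3 fill(3,4,R) [54 cells changed]:
YYYRRRRBR
YYYRRRRRR
RRRRRRRKR
RRRRRRRRG
RRRRRRRRR
RRRRRRRRR
RRRRRRRRR

Answer: YYYRRRRBR
YYYRRRRRR
RRRRRRRKR
RRRRRRRRG
RRRRRRRRR
RRRRRRRRR
RRRRRRRRR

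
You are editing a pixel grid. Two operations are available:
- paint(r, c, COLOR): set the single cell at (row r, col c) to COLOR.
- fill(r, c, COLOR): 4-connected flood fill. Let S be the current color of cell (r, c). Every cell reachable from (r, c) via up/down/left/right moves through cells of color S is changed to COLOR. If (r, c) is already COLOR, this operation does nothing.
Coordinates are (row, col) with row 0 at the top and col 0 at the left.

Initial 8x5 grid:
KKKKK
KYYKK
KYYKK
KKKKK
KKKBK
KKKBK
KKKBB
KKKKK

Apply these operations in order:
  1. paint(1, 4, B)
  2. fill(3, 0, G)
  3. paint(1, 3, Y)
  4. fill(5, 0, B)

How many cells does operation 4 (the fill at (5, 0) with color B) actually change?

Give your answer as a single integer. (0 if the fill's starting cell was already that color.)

Answer: 30

Derivation:
After op 1 paint(1,4,B):
KKKKK
KYYKB
KYYKK
KKKKK
KKKBK
KKKBK
KKKBB
KKKKK
After op 2 fill(3,0,G) [31 cells changed]:
GGGGG
GYYGB
GYYGG
GGGGG
GGGBG
GGGBG
GGGBB
GGGGG
After op 3 paint(1,3,Y):
GGGGG
GYYYB
GYYGG
GGGGG
GGGBG
GGGBG
GGGBB
GGGGG
After op 4 fill(5,0,B) [30 cells changed]:
BBBBB
BYYYB
BYYBB
BBBBB
BBBBB
BBBBB
BBBBB
BBBBB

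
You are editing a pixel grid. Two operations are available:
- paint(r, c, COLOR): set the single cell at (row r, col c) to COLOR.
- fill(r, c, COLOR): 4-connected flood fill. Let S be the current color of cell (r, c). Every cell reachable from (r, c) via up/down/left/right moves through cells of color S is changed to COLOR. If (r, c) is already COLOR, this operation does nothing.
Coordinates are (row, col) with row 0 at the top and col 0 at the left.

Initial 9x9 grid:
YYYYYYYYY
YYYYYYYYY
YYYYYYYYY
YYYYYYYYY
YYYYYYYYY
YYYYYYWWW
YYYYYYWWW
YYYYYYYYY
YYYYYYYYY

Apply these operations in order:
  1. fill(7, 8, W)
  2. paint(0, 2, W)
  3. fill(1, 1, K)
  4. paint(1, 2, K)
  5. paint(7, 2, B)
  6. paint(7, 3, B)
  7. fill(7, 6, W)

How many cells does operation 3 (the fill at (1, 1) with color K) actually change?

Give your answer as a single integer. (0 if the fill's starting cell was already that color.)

After op 1 fill(7,8,W) [75 cells changed]:
WWWWWWWWW
WWWWWWWWW
WWWWWWWWW
WWWWWWWWW
WWWWWWWWW
WWWWWWWWW
WWWWWWWWW
WWWWWWWWW
WWWWWWWWW
After op 2 paint(0,2,W):
WWWWWWWWW
WWWWWWWWW
WWWWWWWWW
WWWWWWWWW
WWWWWWWWW
WWWWWWWWW
WWWWWWWWW
WWWWWWWWW
WWWWWWWWW
After op 3 fill(1,1,K) [81 cells changed]:
KKKKKKKKK
KKKKKKKKK
KKKKKKKKK
KKKKKKKKK
KKKKKKKKK
KKKKKKKKK
KKKKKKKKK
KKKKKKKKK
KKKKKKKKK

Answer: 81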